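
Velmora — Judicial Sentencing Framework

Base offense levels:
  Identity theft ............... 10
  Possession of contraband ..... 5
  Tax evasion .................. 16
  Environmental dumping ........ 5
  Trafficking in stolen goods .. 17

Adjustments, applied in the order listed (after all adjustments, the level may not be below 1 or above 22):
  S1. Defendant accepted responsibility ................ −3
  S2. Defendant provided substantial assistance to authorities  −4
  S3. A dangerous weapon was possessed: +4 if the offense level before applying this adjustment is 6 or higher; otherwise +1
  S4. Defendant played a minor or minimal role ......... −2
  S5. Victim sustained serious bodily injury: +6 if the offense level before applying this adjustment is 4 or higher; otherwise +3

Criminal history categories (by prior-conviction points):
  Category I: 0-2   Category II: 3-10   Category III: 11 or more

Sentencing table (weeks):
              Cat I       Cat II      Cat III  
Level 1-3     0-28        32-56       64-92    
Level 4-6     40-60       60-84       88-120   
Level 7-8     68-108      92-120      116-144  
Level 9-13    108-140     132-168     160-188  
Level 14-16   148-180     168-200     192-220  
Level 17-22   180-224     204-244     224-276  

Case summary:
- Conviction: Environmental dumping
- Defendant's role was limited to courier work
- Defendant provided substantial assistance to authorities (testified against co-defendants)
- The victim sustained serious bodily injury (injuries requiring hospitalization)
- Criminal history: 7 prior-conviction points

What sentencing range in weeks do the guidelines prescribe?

32-56 weeks

Base offense level for environmental dumping: 5.
S1 does not apply.
S2 applies: 5 − 4 = 1.
S4 applies: 1 − 2 = -1.
S5 applies (level before this adjustment is -1 < 4, so +3): -1 + 3 = 2.
Final offense level: 2.
Criminal history: 7 prior points → Category II (3-10).
Level 2 falls in the 1-3 band.
Grid: Level 1-3 × Category II = 32-56 weeks.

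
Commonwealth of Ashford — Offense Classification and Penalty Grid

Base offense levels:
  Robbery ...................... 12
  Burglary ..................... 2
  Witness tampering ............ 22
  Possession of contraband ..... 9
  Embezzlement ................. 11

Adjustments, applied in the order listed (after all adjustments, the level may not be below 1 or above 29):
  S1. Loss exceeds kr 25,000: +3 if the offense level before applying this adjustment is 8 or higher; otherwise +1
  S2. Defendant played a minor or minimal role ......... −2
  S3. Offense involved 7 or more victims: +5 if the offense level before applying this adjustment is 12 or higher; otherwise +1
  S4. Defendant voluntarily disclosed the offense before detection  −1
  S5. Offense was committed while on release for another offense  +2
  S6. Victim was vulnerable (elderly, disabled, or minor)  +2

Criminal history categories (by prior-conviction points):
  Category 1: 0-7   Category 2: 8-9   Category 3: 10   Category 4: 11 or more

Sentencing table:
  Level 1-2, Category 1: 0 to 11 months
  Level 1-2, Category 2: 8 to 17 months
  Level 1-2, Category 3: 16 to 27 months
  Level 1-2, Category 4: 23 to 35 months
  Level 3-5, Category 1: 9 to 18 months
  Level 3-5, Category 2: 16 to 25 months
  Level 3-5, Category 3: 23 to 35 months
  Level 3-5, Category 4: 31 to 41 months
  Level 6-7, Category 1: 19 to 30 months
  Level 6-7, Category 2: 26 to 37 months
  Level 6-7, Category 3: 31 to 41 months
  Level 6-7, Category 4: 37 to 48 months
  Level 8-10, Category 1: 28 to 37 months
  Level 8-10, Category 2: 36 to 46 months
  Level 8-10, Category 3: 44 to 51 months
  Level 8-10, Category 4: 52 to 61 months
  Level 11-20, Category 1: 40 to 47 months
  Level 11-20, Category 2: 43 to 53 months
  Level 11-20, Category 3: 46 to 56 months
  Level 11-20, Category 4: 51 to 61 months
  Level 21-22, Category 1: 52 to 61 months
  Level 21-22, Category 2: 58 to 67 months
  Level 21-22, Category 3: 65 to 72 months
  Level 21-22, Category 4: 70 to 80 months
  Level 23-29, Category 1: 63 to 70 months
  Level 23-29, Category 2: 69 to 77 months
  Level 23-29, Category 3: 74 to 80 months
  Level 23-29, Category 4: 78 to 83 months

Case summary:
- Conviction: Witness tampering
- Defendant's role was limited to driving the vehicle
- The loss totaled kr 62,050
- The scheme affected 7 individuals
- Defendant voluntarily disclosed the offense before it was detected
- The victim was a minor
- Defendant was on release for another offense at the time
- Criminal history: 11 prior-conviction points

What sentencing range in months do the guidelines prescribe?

78-83 months

Base offense level for witness tampering: 22.
S1 applies (level before this adjustment is 22 ≥ 8, so +3): 22 + 3 = 25.
S2 applies: 25 − 2 = 23.
S3 applies (level before this adjustment is 23 ≥ 12, so +5): 23 + 5 = 28.
S4 applies: 28 − 1 = 27.
S5 applies: 27 + 2 = 29.
S6 applies: 29 + 2 = 31.
Level 31 exceeds the maximum of 29; capped at 29.
Final offense level: 29.
Criminal history: 11 prior points → Category 4 (11+).
Level 29 falls in the 23-29 band.
Grid: Level 23-29 × Category 4 = 78-83 months.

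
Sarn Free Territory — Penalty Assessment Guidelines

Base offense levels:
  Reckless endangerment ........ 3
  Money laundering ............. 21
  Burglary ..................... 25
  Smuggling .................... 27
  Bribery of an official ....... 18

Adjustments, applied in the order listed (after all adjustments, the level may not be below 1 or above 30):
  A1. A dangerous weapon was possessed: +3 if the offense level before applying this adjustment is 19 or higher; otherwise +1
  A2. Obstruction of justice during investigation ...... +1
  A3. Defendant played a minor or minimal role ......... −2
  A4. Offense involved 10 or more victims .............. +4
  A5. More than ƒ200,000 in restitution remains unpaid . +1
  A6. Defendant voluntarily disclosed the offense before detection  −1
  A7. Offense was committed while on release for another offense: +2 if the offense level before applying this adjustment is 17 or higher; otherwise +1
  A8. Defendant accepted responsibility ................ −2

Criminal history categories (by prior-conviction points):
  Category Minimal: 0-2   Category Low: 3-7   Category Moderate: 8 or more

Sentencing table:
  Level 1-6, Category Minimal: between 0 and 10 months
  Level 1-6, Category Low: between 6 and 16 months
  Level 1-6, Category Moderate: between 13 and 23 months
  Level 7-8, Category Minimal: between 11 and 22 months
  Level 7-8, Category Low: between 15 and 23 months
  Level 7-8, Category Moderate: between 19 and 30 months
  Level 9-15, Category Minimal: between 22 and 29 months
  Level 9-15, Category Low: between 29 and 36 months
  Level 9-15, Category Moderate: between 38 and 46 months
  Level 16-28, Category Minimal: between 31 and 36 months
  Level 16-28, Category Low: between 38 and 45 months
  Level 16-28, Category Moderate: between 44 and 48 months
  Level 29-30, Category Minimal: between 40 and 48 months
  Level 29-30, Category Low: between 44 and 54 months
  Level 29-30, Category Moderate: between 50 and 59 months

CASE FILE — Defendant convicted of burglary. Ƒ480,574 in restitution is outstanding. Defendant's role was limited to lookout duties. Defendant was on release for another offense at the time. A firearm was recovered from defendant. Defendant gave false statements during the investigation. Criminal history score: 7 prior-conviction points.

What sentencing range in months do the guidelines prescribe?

44-54 months

Base offense level for burglary: 25.
A1 applies (level before this adjustment is 25 ≥ 19, so +3): 25 + 3 = 28.
A2 applies: 28 + 1 = 29.
A3 applies: 29 − 2 = 27.
A5 applies: 27 + 1 = 28.
A6 does not apply.
A7 applies (level before this adjustment is 28 ≥ 17, so +2): 28 + 2 = 30.
Final offense level: 30.
Criminal history: 7 prior points → Category Low (3-7).
Level 30 falls in the 29-30 band.
Grid: Level 29-30 × Category Low = 44-54 months.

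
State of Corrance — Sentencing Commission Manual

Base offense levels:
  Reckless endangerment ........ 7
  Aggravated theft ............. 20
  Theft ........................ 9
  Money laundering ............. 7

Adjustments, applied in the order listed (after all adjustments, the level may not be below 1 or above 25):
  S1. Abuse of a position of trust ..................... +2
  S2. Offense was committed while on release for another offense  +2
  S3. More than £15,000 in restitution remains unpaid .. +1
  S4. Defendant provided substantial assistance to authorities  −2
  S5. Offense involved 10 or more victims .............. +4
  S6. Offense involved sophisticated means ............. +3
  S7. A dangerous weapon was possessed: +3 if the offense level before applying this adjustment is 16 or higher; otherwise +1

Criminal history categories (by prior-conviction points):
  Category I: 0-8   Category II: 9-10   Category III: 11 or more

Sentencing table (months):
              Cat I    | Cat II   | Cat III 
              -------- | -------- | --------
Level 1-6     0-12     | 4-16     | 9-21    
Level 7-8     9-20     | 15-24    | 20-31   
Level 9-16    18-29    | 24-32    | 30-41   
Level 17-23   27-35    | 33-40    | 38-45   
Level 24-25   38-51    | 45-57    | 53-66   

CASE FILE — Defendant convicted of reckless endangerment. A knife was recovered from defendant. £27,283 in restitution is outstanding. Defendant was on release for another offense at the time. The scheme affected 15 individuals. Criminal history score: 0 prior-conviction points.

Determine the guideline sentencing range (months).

Base offense level for reckless endangerment: 7.
S1 does not apply.
S2 applies: 7 + 2 = 9.
S3 applies: 9 + 1 = 10.
S4 does not apply.
S5 applies: 10 + 4 = 14.
S6 does not apply.
S7 applies (level before this adjustment is 14 < 16, so +1): 14 + 1 = 15.
Final offense level: 15.
Criminal history: 0 prior points → Category I (0-8).
Level 15 falls in the 9-16 band.
Grid: Level 9-16 × Category I = 18-29 months.

18-29 months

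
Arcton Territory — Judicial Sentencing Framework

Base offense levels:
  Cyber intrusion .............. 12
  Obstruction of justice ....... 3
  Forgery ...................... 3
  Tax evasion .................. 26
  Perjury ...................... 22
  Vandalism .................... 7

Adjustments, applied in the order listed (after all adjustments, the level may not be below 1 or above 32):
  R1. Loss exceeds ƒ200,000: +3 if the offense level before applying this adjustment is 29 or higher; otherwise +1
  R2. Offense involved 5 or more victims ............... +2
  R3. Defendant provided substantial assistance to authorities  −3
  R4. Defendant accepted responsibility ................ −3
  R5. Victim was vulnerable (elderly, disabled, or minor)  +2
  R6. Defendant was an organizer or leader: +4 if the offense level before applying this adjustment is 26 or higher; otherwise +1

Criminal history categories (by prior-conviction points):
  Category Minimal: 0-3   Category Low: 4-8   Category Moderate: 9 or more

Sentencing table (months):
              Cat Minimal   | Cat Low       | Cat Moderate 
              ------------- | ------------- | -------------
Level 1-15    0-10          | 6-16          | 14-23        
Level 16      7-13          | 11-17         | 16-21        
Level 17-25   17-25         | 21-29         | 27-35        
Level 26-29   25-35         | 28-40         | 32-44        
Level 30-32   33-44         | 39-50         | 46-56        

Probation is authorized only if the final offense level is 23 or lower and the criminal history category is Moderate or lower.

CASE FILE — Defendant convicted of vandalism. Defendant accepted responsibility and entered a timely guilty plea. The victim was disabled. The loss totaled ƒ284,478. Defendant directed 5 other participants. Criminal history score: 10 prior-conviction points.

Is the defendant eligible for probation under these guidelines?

Base offense level for vandalism: 7.
R1 applies (level before this adjustment is 7 < 29, so +1): 7 + 1 = 8.
R2 does not apply.
R3 does not apply.
R4 applies: 8 − 3 = 5.
R5 applies: 5 + 2 = 7.
R6 applies (level before this adjustment is 7 < 26, so +1): 7 + 1 = 8.
Final offense level: 8.
Criminal history: 10 prior points → Category Moderate (9+).
Level 8 falls in the 1-15 band.
Grid: Level 1-15 × Category Moderate = 14-23 months.
Probation check: level 8 ≤ 23 and category Moderate ≤ Moderate → eligible.

Yes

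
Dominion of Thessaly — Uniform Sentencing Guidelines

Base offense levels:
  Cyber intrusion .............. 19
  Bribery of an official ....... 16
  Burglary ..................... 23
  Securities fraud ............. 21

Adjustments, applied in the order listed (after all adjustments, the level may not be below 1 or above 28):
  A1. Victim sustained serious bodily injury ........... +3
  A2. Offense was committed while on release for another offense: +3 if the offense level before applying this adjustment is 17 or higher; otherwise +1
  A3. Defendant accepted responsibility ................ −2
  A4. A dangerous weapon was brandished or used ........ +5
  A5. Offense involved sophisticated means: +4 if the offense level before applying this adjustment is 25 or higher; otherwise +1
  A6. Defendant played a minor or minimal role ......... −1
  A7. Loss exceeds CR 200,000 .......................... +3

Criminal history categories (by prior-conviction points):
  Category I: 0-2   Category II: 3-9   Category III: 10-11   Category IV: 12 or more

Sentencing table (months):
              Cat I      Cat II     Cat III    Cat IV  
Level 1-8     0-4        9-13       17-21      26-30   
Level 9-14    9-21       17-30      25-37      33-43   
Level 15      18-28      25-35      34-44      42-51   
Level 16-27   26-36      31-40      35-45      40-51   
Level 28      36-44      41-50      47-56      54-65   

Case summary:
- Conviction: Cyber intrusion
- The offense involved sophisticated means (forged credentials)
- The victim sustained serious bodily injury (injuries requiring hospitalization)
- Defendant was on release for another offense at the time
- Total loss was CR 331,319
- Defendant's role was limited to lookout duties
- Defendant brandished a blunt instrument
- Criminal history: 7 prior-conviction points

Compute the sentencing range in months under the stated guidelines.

Base offense level for cyber intrusion: 19.
A1 applies: 19 + 3 = 22.
A2 applies (level before this adjustment is 22 ≥ 17, so +3): 22 + 3 = 25.
A3 does not apply.
A4 applies: 25 + 5 = 30.
A5 applies (level before this adjustment is 30 ≥ 25, so +4): 30 + 4 = 34.
A6 applies: 34 − 1 = 33.
A7 applies: 33 + 3 = 36.
Level 36 exceeds the maximum of 28; capped at 28.
Final offense level: 28.
Criminal history: 7 prior points → Category II (3-9).
Level 28 falls in the 28 band.
Grid: Level 28 × Category II = 41-50 months.

41-50 months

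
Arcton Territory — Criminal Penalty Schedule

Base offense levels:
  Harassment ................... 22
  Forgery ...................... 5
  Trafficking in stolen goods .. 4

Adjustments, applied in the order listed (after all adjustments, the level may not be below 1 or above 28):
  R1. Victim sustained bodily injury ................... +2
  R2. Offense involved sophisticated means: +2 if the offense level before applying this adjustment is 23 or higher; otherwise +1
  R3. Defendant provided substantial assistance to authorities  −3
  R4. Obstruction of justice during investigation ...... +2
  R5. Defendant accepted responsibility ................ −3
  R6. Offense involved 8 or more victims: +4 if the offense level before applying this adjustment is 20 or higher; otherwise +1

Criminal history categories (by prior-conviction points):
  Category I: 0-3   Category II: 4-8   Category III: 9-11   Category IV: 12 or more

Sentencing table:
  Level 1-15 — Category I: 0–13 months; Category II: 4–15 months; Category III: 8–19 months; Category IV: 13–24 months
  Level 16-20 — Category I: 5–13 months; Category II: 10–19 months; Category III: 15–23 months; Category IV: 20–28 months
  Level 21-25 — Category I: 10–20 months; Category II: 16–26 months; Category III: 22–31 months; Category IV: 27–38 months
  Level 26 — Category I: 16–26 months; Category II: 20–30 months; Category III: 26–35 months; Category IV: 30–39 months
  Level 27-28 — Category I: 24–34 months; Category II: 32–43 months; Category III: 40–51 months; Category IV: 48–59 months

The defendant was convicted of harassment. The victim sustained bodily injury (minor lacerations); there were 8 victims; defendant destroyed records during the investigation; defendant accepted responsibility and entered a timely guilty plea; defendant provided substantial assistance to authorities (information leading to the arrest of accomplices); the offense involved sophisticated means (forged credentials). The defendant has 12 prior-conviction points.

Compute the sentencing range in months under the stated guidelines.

Base offense level for harassment: 22.
R1 applies: 22 + 2 = 24.
R2 applies (level before this adjustment is 24 ≥ 23, so +2): 24 + 2 = 26.
R3 applies: 26 − 3 = 23.
R4 applies: 23 + 2 = 25.
R5 applies: 25 − 3 = 22.
R6 applies (level before this adjustment is 22 ≥ 20, so +4): 22 + 4 = 26.
Final offense level: 26.
Criminal history: 12 prior points → Category IV (12+).
Level 26 falls in the 26 band.
Grid: Level 26 × Category IV = 30-39 months.

30-39 months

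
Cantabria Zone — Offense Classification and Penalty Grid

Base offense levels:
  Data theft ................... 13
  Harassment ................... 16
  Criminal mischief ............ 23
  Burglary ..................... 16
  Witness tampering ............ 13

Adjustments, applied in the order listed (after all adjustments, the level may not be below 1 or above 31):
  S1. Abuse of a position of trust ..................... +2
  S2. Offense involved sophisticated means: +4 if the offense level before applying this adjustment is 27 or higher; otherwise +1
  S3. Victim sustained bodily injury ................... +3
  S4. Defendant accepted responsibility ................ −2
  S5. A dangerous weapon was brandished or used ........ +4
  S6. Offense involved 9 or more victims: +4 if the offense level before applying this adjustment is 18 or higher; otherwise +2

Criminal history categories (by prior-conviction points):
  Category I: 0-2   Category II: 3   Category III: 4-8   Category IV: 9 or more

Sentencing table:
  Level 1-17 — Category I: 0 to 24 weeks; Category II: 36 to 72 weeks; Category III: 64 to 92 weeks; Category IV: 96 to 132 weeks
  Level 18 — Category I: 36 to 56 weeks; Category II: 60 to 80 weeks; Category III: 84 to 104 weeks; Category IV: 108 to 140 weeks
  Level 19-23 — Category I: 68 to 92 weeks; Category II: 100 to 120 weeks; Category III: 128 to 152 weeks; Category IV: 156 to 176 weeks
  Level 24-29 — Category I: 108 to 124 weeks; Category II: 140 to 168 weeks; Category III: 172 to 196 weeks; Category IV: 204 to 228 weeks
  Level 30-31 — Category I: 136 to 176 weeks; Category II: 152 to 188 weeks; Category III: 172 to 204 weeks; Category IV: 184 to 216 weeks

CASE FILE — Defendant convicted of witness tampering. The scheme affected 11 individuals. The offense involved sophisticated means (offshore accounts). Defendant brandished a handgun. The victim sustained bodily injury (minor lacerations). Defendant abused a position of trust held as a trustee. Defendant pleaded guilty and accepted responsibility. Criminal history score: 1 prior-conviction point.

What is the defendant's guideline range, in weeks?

108-124 weeks

Base offense level for witness tampering: 13.
S1 applies: 13 + 2 = 15.
S2 applies (level before this adjustment is 15 < 27, so +1): 15 + 1 = 16.
S3 applies: 16 + 3 = 19.
S4 applies: 19 − 2 = 17.
S5 applies: 17 + 4 = 21.
S6 applies (level before this adjustment is 21 ≥ 18, so +4): 21 + 4 = 25.
Final offense level: 25.
Criminal history: 1 prior point → Category I (0-2).
Level 25 falls in the 24-29 band.
Grid: Level 24-29 × Category I = 108-124 weeks.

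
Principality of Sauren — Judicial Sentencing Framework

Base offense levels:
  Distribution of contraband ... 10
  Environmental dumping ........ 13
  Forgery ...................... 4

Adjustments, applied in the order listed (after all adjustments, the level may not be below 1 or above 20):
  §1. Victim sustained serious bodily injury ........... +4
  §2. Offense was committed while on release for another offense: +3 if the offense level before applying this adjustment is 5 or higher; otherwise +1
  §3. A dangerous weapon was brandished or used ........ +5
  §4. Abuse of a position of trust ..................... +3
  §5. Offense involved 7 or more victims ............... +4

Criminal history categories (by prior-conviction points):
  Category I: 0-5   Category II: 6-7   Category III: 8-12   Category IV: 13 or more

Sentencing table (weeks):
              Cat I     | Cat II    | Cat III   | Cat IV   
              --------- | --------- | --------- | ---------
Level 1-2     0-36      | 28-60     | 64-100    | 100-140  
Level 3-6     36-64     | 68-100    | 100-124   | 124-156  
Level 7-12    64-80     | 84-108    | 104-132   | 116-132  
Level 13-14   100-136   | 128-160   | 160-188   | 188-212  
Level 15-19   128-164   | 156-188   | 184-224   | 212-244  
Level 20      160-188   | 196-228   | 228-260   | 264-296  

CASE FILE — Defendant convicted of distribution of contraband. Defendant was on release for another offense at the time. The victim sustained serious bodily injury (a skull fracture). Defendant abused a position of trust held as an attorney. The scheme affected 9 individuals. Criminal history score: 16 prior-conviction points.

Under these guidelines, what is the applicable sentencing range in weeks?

264-296 weeks

Base offense level for distribution of contraband: 10.
§1 applies: 10 + 4 = 14.
§2 applies (level before this adjustment is 14 ≥ 5, so +3): 14 + 3 = 17.
§4 applies: 17 + 3 = 20.
§5 applies: 20 + 4 = 24.
Level 24 exceeds the maximum of 20; capped at 20.
Final offense level: 20.
Criminal history: 16 prior points → Category IV (13+).
Level 20 falls in the 20 band.
Grid: Level 20 × Category IV = 264-296 weeks.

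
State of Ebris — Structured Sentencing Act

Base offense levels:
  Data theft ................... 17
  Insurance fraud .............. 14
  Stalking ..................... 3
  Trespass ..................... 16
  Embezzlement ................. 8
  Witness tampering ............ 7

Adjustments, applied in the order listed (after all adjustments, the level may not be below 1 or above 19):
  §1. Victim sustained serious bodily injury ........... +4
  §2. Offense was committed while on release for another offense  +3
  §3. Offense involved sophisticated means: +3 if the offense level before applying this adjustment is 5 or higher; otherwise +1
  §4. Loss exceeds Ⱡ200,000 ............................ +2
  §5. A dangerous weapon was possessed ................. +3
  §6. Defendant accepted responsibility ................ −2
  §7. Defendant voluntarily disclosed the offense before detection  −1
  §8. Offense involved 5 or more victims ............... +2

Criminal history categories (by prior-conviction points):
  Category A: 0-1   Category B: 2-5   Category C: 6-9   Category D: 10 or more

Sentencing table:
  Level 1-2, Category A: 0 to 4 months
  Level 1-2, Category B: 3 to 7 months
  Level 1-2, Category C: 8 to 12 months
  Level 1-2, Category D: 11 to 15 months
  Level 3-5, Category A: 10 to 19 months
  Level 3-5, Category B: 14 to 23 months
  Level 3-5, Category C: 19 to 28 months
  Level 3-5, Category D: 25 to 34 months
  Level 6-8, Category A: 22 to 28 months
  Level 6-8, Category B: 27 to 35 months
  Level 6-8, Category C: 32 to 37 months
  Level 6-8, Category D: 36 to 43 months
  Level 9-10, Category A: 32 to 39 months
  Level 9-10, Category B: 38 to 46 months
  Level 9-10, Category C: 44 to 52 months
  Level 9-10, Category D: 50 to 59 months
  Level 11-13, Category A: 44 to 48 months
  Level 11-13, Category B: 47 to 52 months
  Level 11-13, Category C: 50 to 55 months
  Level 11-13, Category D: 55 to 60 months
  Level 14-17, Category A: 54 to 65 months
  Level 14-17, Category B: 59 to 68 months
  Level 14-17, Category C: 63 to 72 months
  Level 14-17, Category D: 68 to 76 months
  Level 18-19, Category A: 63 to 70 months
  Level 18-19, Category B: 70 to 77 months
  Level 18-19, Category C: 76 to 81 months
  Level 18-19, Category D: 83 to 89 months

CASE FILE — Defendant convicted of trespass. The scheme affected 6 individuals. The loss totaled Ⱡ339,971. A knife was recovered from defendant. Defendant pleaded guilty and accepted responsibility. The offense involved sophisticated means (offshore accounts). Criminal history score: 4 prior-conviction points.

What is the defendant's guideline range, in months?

70-77 months

Base offense level for trespass: 16.
§1 does not apply.
§2 does not apply.
§3 applies (level before this adjustment is 16 ≥ 5, so +3): 16 + 3 = 19.
§4 applies: 19 + 2 = 21.
§5 applies: 21 + 3 = 24.
§6 applies: 24 − 2 = 22.
§8 applies: 22 + 2 = 24.
Level 24 exceeds the maximum of 19; capped at 19.
Final offense level: 19.
Criminal history: 4 prior points → Category B (2-5).
Level 19 falls in the 18-19 band.
Grid: Level 18-19 × Category B = 70-77 months.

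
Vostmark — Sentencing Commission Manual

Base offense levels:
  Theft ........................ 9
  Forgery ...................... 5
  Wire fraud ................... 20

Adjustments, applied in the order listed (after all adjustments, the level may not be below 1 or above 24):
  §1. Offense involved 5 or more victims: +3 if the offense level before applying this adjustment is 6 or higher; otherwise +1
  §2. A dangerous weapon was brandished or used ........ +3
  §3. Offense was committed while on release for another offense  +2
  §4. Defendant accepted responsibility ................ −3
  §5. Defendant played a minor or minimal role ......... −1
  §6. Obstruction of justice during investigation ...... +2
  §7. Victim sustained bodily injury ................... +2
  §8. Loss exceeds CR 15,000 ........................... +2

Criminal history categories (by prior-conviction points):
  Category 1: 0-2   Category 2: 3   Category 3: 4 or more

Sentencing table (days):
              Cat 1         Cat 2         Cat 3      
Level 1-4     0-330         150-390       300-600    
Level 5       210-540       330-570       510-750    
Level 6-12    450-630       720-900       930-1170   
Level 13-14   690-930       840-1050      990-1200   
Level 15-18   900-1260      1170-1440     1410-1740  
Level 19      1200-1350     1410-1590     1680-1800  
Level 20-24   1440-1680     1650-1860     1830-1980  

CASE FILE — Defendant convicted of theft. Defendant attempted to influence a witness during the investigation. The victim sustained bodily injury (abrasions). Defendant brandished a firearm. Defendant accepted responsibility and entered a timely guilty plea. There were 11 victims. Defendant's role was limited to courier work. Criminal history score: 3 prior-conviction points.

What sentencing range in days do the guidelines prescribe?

Base offense level for theft: 9.
§1 applies (level before this adjustment is 9 ≥ 6, so +3): 9 + 3 = 12.
§2 applies: 12 + 3 = 15.
§4 applies: 15 − 3 = 12.
§5 applies: 12 − 1 = 11.
§6 applies: 11 + 2 = 13.
§7 applies: 13 + 2 = 15.
§8 does not apply.
Final offense level: 15.
Criminal history: 3 prior points → Category 2 (3).
Level 15 falls in the 15-18 band.
Grid: Level 15-18 × Category 2 = 1170-1440 days.

1170-1440 days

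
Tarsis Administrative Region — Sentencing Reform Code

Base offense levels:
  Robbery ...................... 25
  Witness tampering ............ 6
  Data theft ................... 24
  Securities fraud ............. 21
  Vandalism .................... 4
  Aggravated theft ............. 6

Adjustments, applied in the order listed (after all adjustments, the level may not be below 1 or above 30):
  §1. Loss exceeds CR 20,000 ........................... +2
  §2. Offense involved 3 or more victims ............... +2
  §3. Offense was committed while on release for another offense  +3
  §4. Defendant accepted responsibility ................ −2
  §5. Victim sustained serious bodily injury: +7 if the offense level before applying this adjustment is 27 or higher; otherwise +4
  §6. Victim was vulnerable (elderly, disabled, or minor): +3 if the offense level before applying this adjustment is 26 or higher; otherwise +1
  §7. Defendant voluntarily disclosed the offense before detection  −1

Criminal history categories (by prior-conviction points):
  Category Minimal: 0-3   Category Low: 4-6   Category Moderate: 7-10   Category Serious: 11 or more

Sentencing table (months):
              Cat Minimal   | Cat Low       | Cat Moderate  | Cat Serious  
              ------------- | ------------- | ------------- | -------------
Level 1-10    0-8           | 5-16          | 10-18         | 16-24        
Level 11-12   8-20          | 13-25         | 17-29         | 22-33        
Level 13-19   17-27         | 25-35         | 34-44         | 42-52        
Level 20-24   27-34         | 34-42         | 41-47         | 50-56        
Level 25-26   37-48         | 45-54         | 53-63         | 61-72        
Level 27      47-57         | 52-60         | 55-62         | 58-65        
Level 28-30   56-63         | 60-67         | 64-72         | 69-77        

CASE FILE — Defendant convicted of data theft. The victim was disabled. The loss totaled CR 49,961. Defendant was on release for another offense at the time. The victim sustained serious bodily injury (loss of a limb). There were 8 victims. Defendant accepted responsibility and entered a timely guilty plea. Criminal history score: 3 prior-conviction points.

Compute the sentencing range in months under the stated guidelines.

56-63 months

Base offense level for data theft: 24.
§1 applies: 24 + 2 = 26.
§2 applies: 26 + 2 = 28.
§3 applies: 28 + 3 = 31.
§4 applies: 31 − 2 = 29.
§5 applies (level before this adjustment is 29 ≥ 27, so +7): 29 + 7 = 36.
§6 applies (level before this adjustment is 36 ≥ 26, so +3): 36 + 3 = 39.
Level 39 exceeds the maximum of 30; capped at 30.
Final offense level: 30.
Criminal history: 3 prior points → Category Minimal (0-3).
Level 30 falls in the 28-30 band.
Grid: Level 28-30 × Category Minimal = 56-63 months.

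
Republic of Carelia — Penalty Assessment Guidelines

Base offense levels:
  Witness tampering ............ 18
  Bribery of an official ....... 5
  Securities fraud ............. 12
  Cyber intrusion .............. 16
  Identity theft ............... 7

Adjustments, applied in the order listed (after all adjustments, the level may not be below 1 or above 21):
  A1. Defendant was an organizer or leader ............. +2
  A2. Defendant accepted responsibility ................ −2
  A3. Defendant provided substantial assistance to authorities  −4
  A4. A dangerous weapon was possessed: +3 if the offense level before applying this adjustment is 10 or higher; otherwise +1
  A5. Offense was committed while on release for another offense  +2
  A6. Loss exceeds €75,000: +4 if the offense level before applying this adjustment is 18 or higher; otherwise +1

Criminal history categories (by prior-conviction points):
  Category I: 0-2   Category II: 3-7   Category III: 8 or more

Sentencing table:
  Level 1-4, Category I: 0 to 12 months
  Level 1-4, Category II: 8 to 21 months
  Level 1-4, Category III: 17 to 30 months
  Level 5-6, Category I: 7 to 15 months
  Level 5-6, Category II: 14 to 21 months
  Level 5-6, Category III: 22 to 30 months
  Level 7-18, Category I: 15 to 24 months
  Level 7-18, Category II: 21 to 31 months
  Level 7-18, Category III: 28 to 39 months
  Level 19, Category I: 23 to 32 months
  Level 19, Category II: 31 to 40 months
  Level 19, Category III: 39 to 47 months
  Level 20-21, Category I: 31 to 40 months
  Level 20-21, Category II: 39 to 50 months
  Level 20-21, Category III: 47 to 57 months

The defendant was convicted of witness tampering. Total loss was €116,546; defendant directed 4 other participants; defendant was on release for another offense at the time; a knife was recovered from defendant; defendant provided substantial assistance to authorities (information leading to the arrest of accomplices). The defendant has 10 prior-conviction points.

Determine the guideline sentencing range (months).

47-57 months

Base offense level for witness tampering: 18.
A1 applies: 18 + 2 = 20.
A2 does not apply.
A3 applies: 20 − 4 = 16.
A4 applies (level before this adjustment is 16 ≥ 10, so +3): 16 + 3 = 19.
A5 applies: 19 + 2 = 21.
A6 applies (level before this adjustment is 21 ≥ 18, so +4): 21 + 4 = 25.
Level 25 exceeds the maximum of 21; capped at 21.
Final offense level: 21.
Criminal history: 10 prior points → Category III (8+).
Level 21 falls in the 20-21 band.
Grid: Level 20-21 × Category III = 47-57 months.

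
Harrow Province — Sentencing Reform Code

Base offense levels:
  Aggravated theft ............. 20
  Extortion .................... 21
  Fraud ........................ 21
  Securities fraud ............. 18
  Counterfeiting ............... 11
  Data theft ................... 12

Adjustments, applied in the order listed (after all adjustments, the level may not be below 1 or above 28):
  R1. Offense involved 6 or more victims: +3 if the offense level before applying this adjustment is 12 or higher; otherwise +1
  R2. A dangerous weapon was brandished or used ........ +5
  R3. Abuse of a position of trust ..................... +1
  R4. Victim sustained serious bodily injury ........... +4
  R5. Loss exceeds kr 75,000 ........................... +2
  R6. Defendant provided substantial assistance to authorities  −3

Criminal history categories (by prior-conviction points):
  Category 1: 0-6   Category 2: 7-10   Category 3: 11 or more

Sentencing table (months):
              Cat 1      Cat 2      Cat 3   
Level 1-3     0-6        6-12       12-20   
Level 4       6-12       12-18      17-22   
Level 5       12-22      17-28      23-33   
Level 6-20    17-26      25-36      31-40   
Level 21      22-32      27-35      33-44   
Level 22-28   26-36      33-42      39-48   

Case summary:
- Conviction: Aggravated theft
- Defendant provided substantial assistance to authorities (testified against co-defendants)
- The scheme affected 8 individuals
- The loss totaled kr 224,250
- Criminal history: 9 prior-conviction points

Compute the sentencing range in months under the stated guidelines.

Base offense level for aggravated theft: 20.
R1 applies (level before this adjustment is 20 ≥ 12, so +3): 20 + 3 = 23.
R5 applies: 23 + 2 = 25.
R6 applies: 25 − 3 = 22.
Final offense level: 22.
Criminal history: 9 prior points → Category 2 (7-10).
Level 22 falls in the 22-28 band.
Grid: Level 22-28 × Category 2 = 33-42 months.

33-42 months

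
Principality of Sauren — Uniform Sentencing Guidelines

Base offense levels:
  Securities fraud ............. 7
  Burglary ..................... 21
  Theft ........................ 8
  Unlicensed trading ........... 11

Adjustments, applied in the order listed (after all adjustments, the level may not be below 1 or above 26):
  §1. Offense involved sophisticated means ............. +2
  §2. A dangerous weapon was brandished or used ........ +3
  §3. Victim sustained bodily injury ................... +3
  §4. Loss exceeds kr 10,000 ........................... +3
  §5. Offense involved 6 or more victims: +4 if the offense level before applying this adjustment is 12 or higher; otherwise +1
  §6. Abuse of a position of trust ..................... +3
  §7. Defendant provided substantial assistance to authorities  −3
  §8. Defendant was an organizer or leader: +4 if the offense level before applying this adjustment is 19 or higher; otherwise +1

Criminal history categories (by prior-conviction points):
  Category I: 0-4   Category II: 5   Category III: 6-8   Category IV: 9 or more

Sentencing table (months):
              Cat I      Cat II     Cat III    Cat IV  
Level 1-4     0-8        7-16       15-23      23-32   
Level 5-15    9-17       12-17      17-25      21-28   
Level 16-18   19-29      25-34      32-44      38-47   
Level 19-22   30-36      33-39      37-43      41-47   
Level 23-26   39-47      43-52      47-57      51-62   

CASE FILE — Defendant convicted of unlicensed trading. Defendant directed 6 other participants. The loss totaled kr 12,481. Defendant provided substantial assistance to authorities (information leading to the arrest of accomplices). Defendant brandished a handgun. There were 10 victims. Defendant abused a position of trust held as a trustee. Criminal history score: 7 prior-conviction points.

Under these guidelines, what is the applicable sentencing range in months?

47-57 months

Base offense level for unlicensed trading: 11.
§2 applies: 11 + 3 = 14.
§3 does not apply.
§4 applies: 14 + 3 = 17.
§5 applies (level before this adjustment is 17 ≥ 12, so +4): 17 + 4 = 21.
§6 applies: 21 + 3 = 24.
§7 applies: 24 − 3 = 21.
§8 applies (level before this adjustment is 21 ≥ 19, so +4): 21 + 4 = 25.
Final offense level: 25.
Criminal history: 7 prior points → Category III (6-8).
Level 25 falls in the 23-26 band.
Grid: Level 23-26 × Category III = 47-57 months.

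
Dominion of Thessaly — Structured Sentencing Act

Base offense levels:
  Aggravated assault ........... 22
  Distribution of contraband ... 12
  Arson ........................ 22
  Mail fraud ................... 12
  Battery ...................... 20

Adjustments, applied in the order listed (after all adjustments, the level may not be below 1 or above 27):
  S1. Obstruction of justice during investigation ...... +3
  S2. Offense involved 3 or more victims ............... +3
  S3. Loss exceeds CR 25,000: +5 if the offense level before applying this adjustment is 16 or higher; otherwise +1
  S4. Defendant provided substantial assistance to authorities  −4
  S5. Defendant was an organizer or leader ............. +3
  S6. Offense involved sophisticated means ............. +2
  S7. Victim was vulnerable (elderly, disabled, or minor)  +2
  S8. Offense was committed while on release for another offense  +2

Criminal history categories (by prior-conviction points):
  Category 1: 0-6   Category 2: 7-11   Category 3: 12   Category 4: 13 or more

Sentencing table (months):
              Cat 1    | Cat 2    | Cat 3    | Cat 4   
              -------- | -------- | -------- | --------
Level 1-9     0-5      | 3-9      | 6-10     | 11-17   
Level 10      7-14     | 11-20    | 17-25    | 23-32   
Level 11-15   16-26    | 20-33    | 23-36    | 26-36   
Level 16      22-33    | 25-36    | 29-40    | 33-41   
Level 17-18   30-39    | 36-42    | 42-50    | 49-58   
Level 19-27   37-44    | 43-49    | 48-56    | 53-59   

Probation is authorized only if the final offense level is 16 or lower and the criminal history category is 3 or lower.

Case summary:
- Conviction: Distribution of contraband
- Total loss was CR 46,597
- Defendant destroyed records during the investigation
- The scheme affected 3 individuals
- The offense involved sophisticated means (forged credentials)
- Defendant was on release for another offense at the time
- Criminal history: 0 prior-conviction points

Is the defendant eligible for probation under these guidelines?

No

Base offense level for distribution of contraband: 12.
S1 applies: 12 + 3 = 15.
S2 applies: 15 + 3 = 18.
S3 applies (level before this adjustment is 18 ≥ 16, so +5): 18 + 5 = 23.
S4 does not apply.
S5 does not apply.
S6 applies: 23 + 2 = 25.
S8 applies: 25 + 2 = 27.
Final offense level: 27.
Criminal history: 0 prior points → Category 1 (0-6).
Level 27 falls in the 19-27 band.
Grid: Level 19-27 × Category 1 = 37-44 months.
Probation check: level 27 > 16 and category 1 ≤ 3 → not eligible.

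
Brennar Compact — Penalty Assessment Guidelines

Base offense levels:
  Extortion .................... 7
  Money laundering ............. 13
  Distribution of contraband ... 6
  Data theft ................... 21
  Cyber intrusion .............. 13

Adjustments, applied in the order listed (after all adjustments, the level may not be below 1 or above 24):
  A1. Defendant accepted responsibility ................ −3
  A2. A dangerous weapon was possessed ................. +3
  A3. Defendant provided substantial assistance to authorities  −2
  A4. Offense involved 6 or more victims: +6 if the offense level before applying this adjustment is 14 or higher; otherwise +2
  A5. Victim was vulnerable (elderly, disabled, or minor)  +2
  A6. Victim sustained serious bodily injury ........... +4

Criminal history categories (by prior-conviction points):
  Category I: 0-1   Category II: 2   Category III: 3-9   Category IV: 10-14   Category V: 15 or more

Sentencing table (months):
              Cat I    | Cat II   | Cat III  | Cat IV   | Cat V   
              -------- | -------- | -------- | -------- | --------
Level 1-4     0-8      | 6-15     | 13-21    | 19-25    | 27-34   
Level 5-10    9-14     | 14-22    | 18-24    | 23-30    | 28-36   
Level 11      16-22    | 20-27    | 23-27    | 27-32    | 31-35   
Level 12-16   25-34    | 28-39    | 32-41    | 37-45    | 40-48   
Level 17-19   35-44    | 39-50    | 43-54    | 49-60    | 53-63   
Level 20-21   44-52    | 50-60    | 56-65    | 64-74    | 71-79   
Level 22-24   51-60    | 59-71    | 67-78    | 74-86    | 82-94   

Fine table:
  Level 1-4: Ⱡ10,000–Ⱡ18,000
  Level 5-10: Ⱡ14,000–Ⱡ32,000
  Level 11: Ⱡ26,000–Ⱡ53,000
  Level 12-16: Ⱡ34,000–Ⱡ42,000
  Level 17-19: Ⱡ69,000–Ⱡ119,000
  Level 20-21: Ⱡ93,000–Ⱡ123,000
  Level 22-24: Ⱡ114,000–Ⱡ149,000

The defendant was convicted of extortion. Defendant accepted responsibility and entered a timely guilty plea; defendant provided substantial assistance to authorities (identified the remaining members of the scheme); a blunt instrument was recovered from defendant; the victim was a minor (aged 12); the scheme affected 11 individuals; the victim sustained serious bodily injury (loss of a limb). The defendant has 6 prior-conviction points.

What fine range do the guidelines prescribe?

Ⱡ34,000–Ⱡ42,000

Base offense level for extortion: 7.
A1 applies: 7 − 3 = 4.
A2 applies: 4 + 3 = 7.
A3 applies: 7 − 2 = 5.
A4 applies (level before this adjustment is 5 < 14, so +2): 5 + 2 = 7.
A5 applies: 7 + 2 = 9.
A6 applies: 9 + 4 = 13.
Final offense level: 13.
Level 13 falls in the 12-16 band.
Fine table: Level 12-16 → Ⱡ34,000–Ⱡ42,000.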